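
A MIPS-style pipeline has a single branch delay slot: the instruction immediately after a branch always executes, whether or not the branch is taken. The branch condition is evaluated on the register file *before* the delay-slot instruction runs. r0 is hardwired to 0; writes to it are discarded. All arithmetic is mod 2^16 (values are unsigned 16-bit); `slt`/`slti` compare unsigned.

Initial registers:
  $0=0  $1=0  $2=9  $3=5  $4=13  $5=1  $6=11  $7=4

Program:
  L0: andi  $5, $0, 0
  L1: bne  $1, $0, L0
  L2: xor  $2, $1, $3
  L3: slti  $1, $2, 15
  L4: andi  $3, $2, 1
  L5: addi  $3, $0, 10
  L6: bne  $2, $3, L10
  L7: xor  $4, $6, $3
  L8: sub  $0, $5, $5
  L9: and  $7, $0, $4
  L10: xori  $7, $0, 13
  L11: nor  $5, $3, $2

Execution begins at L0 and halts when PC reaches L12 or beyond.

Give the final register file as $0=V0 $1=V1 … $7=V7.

#0 andi  $5, $0, 0 ; 0/0/9/5/13/0/11/4
#1 bne  $1, $0, L0 ; 0/0/9/5/13/0/11/4 ; →fallthru
#2 xor  $2, $1, $3 ; 0/0/5/5/13/0/11/4
#3 slti  $1, $2, 15 ; 0/1/5/5/13/0/11/4
#4 andi  $3, $2, 1 ; 0/1/5/1/13/0/11/4
#5 addi  $3, $0, 10 ; 0/1/5/10/13/0/11/4
#6 bne  $2, $3, L10 ; 0/1/5/10/13/0/11/4 ; →target
#7 xor  $4, $6, $3 ; 0/1/5/10/1/0/11/4
#10 xori  $7, $0, 13 ; 0/1/5/10/1/0/11/13
#11 nor  $5, $3, $2 ; 0/1/5/10/1/65520/11/13

$0=0 $1=1 $2=5 $3=10 $4=1 $5=65520 $6=11 $7=13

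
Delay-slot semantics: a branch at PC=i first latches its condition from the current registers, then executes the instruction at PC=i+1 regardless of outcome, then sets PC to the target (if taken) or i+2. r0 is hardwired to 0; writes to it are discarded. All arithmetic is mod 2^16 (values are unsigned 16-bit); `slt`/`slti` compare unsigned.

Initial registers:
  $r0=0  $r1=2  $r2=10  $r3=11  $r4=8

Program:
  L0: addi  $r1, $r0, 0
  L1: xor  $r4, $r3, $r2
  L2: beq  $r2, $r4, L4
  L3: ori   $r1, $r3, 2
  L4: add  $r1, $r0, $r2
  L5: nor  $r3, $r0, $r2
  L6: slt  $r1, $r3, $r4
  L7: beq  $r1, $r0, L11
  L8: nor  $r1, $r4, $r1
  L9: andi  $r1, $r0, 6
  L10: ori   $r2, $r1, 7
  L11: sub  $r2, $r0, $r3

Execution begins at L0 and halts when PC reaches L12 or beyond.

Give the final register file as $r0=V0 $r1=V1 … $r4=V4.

$r0=0 $r1=65534 $r2=11 $r3=65525 $r4=1

#0 addi  $r1, $r0, 0 ; 0/0/10/11/8
#1 xor  $r4, $r3, $r2 ; 0/0/10/11/1
#2 beq  $r2, $r4, L4 ; 0/0/10/11/1 ; →fallthru
#3 ori   $r1, $r3, 2 ; 0/11/10/11/1
#4 add  $r1, $r0, $r2 ; 0/10/10/11/1
#5 nor  $r3, $r0, $r2 ; 0/10/10/65525/1
#6 slt  $r1, $r3, $r4 ; 0/0/10/65525/1
#7 beq  $r1, $r0, L11 ; 0/0/10/65525/1 ; →target
#8 nor  $r1, $r4, $r1 ; 0/65534/10/65525/1
#11 sub  $r2, $r0, $r3 ; 0/65534/11/65525/1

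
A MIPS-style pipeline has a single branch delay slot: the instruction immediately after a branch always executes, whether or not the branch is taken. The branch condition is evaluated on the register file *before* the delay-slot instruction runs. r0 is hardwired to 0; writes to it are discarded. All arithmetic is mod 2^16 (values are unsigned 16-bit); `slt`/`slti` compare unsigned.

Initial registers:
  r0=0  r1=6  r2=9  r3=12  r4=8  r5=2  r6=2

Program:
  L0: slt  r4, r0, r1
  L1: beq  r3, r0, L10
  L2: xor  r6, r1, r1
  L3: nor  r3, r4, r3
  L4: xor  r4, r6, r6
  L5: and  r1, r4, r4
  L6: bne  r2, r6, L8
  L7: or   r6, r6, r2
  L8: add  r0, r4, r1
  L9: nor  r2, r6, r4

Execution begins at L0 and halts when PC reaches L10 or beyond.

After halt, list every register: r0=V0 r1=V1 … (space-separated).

r0=0 r1=0 r2=65526 r3=65522 r4=0 r5=2 r6=9

#0 slt  r4, r0, r1 ; 0/6/9/12/1/2/2
#1 beq  r3, r0, L10 ; 0/6/9/12/1/2/2 ; →fallthru
#2 xor  r6, r1, r1 ; 0/6/9/12/1/2/0
#3 nor  r3, r4, r3 ; 0/6/9/65522/1/2/0
#4 xor  r4, r6, r6 ; 0/6/9/65522/0/2/0
#5 and  r1, r4, r4 ; 0/0/9/65522/0/2/0
#6 bne  r2, r6, L8 ; 0/0/9/65522/0/2/0 ; →target
#7 or   r6, r6, r2 ; 0/0/9/65522/0/2/9
#8 add  r0, r4, r1 ; 0/0/9/65522/0/2/9
#9 nor  r2, r6, r4 ; 0/0/65526/65522/0/2/9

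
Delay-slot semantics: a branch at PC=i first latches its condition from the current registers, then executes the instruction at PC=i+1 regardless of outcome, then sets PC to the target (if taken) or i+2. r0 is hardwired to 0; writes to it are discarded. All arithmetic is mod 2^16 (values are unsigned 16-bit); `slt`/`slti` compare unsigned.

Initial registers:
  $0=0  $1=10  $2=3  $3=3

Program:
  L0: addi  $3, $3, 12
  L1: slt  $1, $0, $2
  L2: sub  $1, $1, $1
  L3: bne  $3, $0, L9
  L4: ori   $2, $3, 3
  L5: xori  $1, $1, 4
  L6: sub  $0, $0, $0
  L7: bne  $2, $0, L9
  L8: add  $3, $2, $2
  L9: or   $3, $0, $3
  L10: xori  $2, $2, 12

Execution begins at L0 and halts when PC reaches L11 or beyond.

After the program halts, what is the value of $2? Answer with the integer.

#0 addi  $3, $3, 12 ; 0/10/3/15
#1 slt  $1, $0, $2 ; 0/1/3/15
#2 sub  $1, $1, $1 ; 0/0/3/15
#3 bne  $3, $0, L9 ; 0/0/3/15 ; →target
#4 ori   $2, $3, 3 ; 0/0/15/15
#9 or   $3, $0, $3 ; 0/0/15/15
#10 xori  $2, $2, 12 ; 0/0/3/15

3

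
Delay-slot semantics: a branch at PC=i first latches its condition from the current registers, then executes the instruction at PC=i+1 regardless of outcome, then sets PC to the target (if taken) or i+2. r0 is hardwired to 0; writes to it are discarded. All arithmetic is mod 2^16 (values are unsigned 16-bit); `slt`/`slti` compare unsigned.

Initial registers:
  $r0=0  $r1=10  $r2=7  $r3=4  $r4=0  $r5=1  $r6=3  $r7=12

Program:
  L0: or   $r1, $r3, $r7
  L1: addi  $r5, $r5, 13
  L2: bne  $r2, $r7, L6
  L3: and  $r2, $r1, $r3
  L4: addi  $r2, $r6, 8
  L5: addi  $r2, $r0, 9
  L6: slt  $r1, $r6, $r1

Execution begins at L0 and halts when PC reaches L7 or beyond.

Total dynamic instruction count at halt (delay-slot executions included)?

[0] or   $r1, $r3, $r7  →  {$r0:0, $r1:12, $r2:7, $r3:4, $r4:0, $r5:1, $r6:3, $r7:12}
[1] addi  $r5, $r5, 13  →  {$r0:0, $r1:12, $r2:7, $r3:4, $r4:0, $r5:14, $r6:3, $r7:12}
[2] bne  $r2, $r7, L6  →  {$r0:0, $r1:12, $r2:7, $r3:4, $r4:0, $r5:14, $r6:3, $r7:12}  ⟨branch taken⟩
[3] and  $r2, $r1, $r3  →  {$r0:0, $r1:12, $r2:4, $r3:4, $r4:0, $r5:14, $r6:3, $r7:12}
[6] slt  $r1, $r6, $r1  →  {$r0:0, $r1:1, $r2:4, $r3:4, $r4:0, $r5:14, $r6:3, $r7:12}

5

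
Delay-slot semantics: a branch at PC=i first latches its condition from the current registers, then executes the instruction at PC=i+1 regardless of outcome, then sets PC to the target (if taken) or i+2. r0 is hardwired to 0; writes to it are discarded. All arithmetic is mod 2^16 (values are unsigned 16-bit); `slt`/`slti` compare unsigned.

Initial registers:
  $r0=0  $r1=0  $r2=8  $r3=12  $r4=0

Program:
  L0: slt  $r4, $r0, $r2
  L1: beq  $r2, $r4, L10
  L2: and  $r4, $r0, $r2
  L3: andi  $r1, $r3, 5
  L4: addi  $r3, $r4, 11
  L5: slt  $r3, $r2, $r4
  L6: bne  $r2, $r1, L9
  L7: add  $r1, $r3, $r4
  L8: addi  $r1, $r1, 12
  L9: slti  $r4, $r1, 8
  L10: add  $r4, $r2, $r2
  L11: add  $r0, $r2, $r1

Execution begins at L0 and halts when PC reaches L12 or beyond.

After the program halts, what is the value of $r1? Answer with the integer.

  step pc=0: slt  $r4, $r0, $r2  regs=(0,0,8,12,1)
  step pc=1: beq  $r2, $r4, L10  cond=F  regs=(0,0,8,12,1)
  step pc=2: and  $r4, $r0, $r2  regs=(0,0,8,12,0)
  step pc=3: andi  $r1, $r3, 5  regs=(0,4,8,12,0)
  step pc=4: addi  $r3, $r4, 11  regs=(0,4,8,11,0)
  step pc=5: slt  $r3, $r2, $r4  regs=(0,4,8,0,0)
  step pc=6: bne  $r2, $r1, L9  cond=T  regs=(0,4,8,0,0)
  step pc=7: add  $r1, $r3, $r4  regs=(0,0,8,0,0)
  step pc=9: slti  $r4, $r1, 8  regs=(0,0,8,0,1)
  step pc=10: add  $r4, $r2, $r2  regs=(0,0,8,0,16)
  step pc=11: add  $r0, $r2, $r1  regs=(0,0,8,0,16)

0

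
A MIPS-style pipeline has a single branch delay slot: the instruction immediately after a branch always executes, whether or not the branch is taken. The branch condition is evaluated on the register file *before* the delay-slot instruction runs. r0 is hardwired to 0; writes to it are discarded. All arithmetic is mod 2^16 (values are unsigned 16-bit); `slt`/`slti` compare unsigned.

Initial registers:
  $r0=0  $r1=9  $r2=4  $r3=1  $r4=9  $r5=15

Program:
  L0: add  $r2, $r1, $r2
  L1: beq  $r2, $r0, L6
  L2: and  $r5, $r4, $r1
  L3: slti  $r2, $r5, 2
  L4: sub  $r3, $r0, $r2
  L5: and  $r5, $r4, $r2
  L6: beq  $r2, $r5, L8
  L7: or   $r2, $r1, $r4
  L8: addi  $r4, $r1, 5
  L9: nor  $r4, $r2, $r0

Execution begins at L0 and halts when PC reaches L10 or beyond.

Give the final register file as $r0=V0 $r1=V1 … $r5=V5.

#0 add  $r2, $r1, $r2 ; 0/9/13/1/9/15
#1 beq  $r2, $r0, L6 ; 0/9/13/1/9/15 ; →fallthru
#2 and  $r5, $r4, $r1 ; 0/9/13/1/9/9
#3 slti  $r2, $r5, 2 ; 0/9/0/1/9/9
#4 sub  $r3, $r0, $r2 ; 0/9/0/0/9/9
#5 and  $r5, $r4, $r2 ; 0/9/0/0/9/0
#6 beq  $r2, $r5, L8 ; 0/9/0/0/9/0 ; →target
#7 or   $r2, $r1, $r4 ; 0/9/9/0/9/0
#8 addi  $r4, $r1, 5 ; 0/9/9/0/14/0
#9 nor  $r4, $r2, $r0 ; 0/9/9/0/65526/0

$r0=0 $r1=9 $r2=9 $r3=0 $r4=65526 $r5=0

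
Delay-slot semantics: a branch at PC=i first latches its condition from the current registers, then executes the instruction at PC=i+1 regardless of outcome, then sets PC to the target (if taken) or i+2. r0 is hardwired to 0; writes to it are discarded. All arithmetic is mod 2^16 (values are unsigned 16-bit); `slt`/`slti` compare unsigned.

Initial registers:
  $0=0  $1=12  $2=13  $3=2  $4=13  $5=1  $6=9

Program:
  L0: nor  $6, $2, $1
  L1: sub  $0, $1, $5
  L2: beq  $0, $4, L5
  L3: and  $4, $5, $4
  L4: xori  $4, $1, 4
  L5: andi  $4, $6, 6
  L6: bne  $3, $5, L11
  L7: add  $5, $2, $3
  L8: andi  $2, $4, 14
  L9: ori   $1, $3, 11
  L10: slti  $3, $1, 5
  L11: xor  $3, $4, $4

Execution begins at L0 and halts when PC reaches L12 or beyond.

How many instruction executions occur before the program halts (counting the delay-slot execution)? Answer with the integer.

#0 nor  $6, $2, $1 ; 0/12/13/2/13/1/65522
#1 sub  $0, $1, $5 ; 0/12/13/2/13/1/65522
#2 beq  $0, $4, L5 ; 0/12/13/2/13/1/65522 ; →fallthru
#3 and  $4, $5, $4 ; 0/12/13/2/1/1/65522
#4 xori  $4, $1, 4 ; 0/12/13/2/8/1/65522
#5 andi  $4, $6, 6 ; 0/12/13/2/2/1/65522
#6 bne  $3, $5, L11 ; 0/12/13/2/2/1/65522 ; →target
#7 add  $5, $2, $3 ; 0/12/13/2/2/15/65522
#11 xor  $3, $4, $4 ; 0/12/13/0/2/15/65522

9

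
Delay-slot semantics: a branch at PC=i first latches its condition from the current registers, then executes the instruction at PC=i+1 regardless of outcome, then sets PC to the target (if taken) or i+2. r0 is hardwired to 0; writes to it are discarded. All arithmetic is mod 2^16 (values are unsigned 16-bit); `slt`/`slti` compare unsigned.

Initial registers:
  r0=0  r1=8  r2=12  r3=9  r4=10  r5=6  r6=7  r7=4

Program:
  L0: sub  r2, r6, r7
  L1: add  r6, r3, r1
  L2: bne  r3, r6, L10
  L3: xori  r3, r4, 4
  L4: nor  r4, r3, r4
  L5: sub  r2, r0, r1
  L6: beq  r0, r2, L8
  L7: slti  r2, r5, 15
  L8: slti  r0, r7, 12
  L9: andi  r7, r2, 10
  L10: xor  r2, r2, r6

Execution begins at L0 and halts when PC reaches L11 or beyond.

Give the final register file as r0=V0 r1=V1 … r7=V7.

#0 sub  r2, r6, r7 ; 0/8/3/9/10/6/7/4
#1 add  r6, r3, r1 ; 0/8/3/9/10/6/17/4
#2 bne  r3, r6, L10 ; 0/8/3/9/10/6/17/4 ; →target
#3 xori  r3, r4, 4 ; 0/8/3/14/10/6/17/4
#10 xor  r2, r2, r6 ; 0/8/18/14/10/6/17/4

r0=0 r1=8 r2=18 r3=14 r4=10 r5=6 r6=17 r7=4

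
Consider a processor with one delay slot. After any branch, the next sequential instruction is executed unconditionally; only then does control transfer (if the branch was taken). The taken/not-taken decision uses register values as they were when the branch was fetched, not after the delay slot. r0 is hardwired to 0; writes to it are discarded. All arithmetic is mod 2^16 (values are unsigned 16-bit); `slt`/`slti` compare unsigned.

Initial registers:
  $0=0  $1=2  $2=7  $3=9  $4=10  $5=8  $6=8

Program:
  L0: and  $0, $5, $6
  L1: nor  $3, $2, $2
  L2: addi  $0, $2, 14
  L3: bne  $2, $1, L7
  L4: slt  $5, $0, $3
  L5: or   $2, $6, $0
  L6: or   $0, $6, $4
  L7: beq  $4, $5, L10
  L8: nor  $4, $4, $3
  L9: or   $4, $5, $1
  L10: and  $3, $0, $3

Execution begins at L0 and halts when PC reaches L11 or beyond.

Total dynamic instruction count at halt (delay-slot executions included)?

9

#0 and  $0, $5, $6 ; 0/2/7/9/10/8/8
#1 nor  $3, $2, $2 ; 0/2/7/65528/10/8/8
#2 addi  $0, $2, 14 ; 0/2/7/65528/10/8/8
#3 bne  $2, $1, L7 ; 0/2/7/65528/10/8/8 ; →target
#4 slt  $5, $0, $3 ; 0/2/7/65528/10/1/8
#7 beq  $4, $5, L10 ; 0/2/7/65528/10/1/8 ; →fallthru
#8 nor  $4, $4, $3 ; 0/2/7/65528/5/1/8
#9 or   $4, $5, $1 ; 0/2/7/65528/3/1/8
#10 and  $3, $0, $3 ; 0/2/7/0/3/1/8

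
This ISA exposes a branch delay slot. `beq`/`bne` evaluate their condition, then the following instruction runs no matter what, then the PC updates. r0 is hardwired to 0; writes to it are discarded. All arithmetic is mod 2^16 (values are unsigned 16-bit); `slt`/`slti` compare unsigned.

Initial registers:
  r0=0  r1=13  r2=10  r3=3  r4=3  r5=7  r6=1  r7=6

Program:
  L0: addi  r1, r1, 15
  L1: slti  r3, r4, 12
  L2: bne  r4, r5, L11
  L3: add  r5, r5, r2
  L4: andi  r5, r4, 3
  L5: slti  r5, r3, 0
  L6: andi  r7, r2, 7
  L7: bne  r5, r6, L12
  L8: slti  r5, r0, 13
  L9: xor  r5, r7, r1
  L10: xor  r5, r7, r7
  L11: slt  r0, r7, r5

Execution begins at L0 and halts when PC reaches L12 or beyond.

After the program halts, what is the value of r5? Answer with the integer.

#0 addi  r1, r1, 15 ; 0/28/10/3/3/7/1/6
#1 slti  r3, r4, 12 ; 0/28/10/1/3/7/1/6
#2 bne  r4, r5, L11 ; 0/28/10/1/3/7/1/6 ; →target
#3 add  r5, r5, r2 ; 0/28/10/1/3/17/1/6
#11 slt  r0, r7, r5 ; 0/28/10/1/3/17/1/6

17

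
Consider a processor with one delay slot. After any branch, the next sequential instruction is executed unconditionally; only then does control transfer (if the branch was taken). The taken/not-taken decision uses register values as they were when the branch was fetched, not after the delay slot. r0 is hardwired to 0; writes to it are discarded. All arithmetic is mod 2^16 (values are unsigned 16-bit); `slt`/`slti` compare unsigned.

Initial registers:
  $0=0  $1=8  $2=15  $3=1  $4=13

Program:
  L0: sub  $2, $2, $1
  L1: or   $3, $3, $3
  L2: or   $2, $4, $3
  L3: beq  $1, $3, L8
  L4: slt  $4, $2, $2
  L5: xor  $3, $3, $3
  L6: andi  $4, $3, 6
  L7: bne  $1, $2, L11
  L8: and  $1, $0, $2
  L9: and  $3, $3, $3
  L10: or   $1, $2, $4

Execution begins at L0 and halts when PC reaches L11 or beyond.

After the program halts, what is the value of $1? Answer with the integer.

0

[0] sub  $2, $2, $1  →  {$0:0, $1:8, $2:7, $3:1, $4:13}
[1] or   $3, $3, $3  →  {$0:0, $1:8, $2:7, $3:1, $4:13}
[2] or   $2, $4, $3  →  {$0:0, $1:8, $2:13, $3:1, $4:13}
[3] beq  $1, $3, L8  →  {$0:0, $1:8, $2:13, $3:1, $4:13}  ⟨branch fallthrough⟩
[4] slt  $4, $2, $2  →  {$0:0, $1:8, $2:13, $3:1, $4:0}
[5] xor  $3, $3, $3  →  {$0:0, $1:8, $2:13, $3:0, $4:0}
[6] andi  $4, $3, 6  →  {$0:0, $1:8, $2:13, $3:0, $4:0}
[7] bne  $1, $2, L11  →  {$0:0, $1:8, $2:13, $3:0, $4:0}  ⟨branch taken⟩
[8] and  $1, $0, $2  →  {$0:0, $1:0, $2:13, $3:0, $4:0}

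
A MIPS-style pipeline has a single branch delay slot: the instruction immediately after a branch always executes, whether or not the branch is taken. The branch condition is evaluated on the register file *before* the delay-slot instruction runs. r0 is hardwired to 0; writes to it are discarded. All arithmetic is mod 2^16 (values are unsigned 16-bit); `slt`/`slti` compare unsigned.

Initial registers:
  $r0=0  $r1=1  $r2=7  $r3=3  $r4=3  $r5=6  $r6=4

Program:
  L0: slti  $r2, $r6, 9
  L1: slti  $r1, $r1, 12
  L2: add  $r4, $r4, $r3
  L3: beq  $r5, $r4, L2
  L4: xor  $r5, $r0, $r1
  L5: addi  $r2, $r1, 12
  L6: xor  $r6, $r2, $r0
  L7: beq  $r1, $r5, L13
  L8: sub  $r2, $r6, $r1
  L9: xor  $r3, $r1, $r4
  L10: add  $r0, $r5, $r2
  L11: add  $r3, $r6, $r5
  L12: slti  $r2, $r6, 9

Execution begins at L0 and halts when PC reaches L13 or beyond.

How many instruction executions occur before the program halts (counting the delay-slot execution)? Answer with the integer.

#0 slti  $r2, $r6, 9 ; 0/1/1/3/3/6/4
#1 slti  $r1, $r1, 12 ; 0/1/1/3/3/6/4
#2 add  $r4, $r4, $r3 ; 0/1/1/3/6/6/4
#3 beq  $r5, $r4, L2 ; 0/1/1/3/6/6/4 ; →target
#4 xor  $r5, $r0, $r1 ; 0/1/1/3/6/1/4
#2 add  $r4, $r4, $r3 ; 0/1/1/3/9/1/4
#3 beq  $r5, $r4, L2 ; 0/1/1/3/9/1/4 ; →fallthru
#4 xor  $r5, $r0, $r1 ; 0/1/1/3/9/1/4
#5 addi  $r2, $r1, 12 ; 0/1/13/3/9/1/4
#6 xor  $r6, $r2, $r0 ; 0/1/13/3/9/1/13
#7 beq  $r1, $r5, L13 ; 0/1/13/3/9/1/13 ; →target
#8 sub  $r2, $r6, $r1 ; 0/1/12/3/9/1/13

12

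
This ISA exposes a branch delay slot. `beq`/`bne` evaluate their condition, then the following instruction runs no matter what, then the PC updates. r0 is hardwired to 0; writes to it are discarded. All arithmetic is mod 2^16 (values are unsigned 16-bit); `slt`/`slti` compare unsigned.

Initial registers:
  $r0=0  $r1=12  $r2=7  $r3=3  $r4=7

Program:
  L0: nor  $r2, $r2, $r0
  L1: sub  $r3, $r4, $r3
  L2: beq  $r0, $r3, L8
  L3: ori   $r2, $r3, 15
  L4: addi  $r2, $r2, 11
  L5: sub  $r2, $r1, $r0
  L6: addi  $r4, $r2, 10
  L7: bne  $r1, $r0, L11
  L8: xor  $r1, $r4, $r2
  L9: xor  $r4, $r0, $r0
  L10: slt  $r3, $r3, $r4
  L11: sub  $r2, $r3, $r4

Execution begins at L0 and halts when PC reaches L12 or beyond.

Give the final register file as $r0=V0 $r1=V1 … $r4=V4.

$r0=0 $r1=26 $r2=65518 $r3=4 $r4=22

  step pc=0: nor  $r2, $r2, $r0  regs=(0,12,65528,3,7)
  step pc=1: sub  $r3, $r4, $r3  regs=(0,12,65528,4,7)
  step pc=2: beq  $r0, $r3, L8  cond=F  regs=(0,12,65528,4,7)
  step pc=3: ori   $r2, $r3, 15  regs=(0,12,15,4,7)
  step pc=4: addi  $r2, $r2, 11  regs=(0,12,26,4,7)
  step pc=5: sub  $r2, $r1, $r0  regs=(0,12,12,4,7)
  step pc=6: addi  $r4, $r2, 10  regs=(0,12,12,4,22)
  step pc=7: bne  $r1, $r0, L11  cond=T  regs=(0,12,12,4,22)
  step pc=8: xor  $r1, $r4, $r2  regs=(0,26,12,4,22)
  step pc=11: sub  $r2, $r3, $r4  regs=(0,26,65518,4,22)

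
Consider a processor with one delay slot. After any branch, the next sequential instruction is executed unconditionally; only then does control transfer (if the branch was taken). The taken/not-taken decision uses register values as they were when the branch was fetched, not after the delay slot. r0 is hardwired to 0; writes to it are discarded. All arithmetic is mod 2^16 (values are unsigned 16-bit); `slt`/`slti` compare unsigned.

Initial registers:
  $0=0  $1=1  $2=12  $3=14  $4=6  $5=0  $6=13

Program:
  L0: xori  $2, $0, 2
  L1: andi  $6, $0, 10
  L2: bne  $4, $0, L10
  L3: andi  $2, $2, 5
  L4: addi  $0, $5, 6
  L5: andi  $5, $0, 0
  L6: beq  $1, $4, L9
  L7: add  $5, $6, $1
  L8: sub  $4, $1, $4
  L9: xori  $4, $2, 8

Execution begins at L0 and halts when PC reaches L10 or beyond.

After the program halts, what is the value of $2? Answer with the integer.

0

PC=0  xori  $2, $0, 2        | $0=0 $1=1 $2=2 $3=14 $4=6 $5=0 $6=13
PC=1  andi  $6, $0, 10       | $0=0 $1=1 $2=2 $3=14 $4=6 $5=0 $6=0
PC=2  bne  $4, $0, L10       | $0=0 $1=1 $2=2 $3=14 $4=6 $5=0 $6=0  [TAKEN]
PC=3  andi  $2, $2, 5        | $0=0 $1=1 $2=0 $3=14 $4=6 $5=0 $6=0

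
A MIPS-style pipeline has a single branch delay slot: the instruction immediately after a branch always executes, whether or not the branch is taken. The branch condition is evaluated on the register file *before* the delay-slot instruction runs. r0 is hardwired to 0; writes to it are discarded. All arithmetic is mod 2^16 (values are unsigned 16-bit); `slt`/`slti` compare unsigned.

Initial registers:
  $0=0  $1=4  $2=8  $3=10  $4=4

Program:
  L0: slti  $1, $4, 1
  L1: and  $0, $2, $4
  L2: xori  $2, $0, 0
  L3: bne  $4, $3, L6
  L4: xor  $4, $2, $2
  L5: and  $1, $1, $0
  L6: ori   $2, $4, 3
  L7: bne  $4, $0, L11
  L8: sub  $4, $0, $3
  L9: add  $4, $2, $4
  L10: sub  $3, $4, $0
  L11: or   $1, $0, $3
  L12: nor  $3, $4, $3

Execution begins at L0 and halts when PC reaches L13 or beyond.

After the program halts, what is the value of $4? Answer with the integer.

65529

PC=0  slti  $1, $4, 1        | $0=0 $1=0 $2=8 $3=10 $4=4
PC=1  and  $0, $2, $4        | $0=0 $1=0 $2=8 $3=10 $4=4
PC=2  xori  $2, $0, 0        | $0=0 $1=0 $2=0 $3=10 $4=4
PC=3  bne  $4, $3, L6        | $0=0 $1=0 $2=0 $3=10 $4=4  [TAKEN]
PC=4  xor  $4, $2, $2        | $0=0 $1=0 $2=0 $3=10 $4=0
PC=6  ori   $2, $4, 3        | $0=0 $1=0 $2=3 $3=10 $4=0
PC=7  bne  $4, $0, L11       | $0=0 $1=0 $2=3 $3=10 $4=0  [not taken]
PC=8  sub  $4, $0, $3        | $0=0 $1=0 $2=3 $3=10 $4=65526
PC=9  add  $4, $2, $4        | $0=0 $1=0 $2=3 $3=10 $4=65529
PC=10 sub  $3, $4, $0        | $0=0 $1=0 $2=3 $3=65529 $4=65529
PC=11 or   $1, $0, $3        | $0=0 $1=65529 $2=3 $3=65529 $4=65529
PC=12 nor  $3, $4, $3        | $0=0 $1=65529 $2=3 $3=6 $4=65529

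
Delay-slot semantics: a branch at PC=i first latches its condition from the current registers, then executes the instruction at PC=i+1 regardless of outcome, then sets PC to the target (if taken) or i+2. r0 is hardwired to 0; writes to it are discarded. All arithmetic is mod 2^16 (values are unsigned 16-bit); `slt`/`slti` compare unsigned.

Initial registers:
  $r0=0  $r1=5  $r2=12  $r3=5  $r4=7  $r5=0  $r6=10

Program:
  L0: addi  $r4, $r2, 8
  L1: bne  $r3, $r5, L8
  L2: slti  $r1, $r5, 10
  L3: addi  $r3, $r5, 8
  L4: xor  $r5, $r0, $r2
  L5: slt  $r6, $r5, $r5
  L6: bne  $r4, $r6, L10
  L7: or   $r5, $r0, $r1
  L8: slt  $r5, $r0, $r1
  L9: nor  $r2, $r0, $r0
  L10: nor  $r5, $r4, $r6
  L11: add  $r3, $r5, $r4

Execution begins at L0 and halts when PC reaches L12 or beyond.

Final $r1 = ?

[0] addi  $r4, $r2, 8  →  {$r0:0, $r1:5, $r2:12, $r3:5, $r4:20, $r5:0, $r6:10}
[1] bne  $r3, $r5, L8  →  {$r0:0, $r1:5, $r2:12, $r3:5, $r4:20, $r5:0, $r6:10}  ⟨branch taken⟩
[2] slti  $r1, $r5, 10  →  {$r0:0, $r1:1, $r2:12, $r3:5, $r4:20, $r5:0, $r6:10}
[8] slt  $r5, $r0, $r1  →  {$r0:0, $r1:1, $r2:12, $r3:5, $r4:20, $r5:1, $r6:10}
[9] nor  $r2, $r0, $r0  →  {$r0:0, $r1:1, $r2:65535, $r3:5, $r4:20, $r5:1, $r6:10}
[10] nor  $r5, $r4, $r6  →  {$r0:0, $r1:1, $r2:65535, $r3:5, $r4:20, $r5:65505, $r6:10}
[11] add  $r3, $r5, $r4  →  {$r0:0, $r1:1, $r2:65535, $r3:65525, $r4:20, $r5:65505, $r6:10}

1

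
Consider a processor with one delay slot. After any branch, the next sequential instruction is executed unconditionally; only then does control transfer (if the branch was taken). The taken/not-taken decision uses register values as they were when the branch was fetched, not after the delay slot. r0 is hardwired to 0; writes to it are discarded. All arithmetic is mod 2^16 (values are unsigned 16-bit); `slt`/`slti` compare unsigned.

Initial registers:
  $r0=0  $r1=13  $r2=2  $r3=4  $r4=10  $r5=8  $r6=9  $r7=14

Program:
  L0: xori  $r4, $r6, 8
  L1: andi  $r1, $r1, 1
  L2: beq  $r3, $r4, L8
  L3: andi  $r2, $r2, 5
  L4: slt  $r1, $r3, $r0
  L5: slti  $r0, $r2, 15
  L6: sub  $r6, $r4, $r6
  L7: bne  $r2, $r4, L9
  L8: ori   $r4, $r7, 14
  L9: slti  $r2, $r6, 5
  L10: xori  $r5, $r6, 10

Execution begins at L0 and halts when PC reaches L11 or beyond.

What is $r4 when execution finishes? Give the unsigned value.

  step pc=0: xori  $r4, $r6, 8  regs=(0,13,2,4,1,8,9,14)
  step pc=1: andi  $r1, $r1, 1  regs=(0,1,2,4,1,8,9,14)
  step pc=2: beq  $r3, $r4, L8  cond=F  regs=(0,1,2,4,1,8,9,14)
  step pc=3: andi  $r2, $r2, 5  regs=(0,1,0,4,1,8,9,14)
  step pc=4: slt  $r1, $r3, $r0  regs=(0,0,0,4,1,8,9,14)
  step pc=5: slti  $r0, $r2, 15  regs=(0,0,0,4,1,8,9,14)
  step pc=6: sub  $r6, $r4, $r6  regs=(0,0,0,4,1,8,65528,14)
  step pc=7: bne  $r2, $r4, L9  cond=T  regs=(0,0,0,4,1,8,65528,14)
  step pc=8: ori   $r4, $r7, 14  regs=(0,0,0,4,14,8,65528,14)
  step pc=9: slti  $r2, $r6, 5  regs=(0,0,0,4,14,8,65528,14)
  step pc=10: xori  $r5, $r6, 10  regs=(0,0,0,4,14,65522,65528,14)

14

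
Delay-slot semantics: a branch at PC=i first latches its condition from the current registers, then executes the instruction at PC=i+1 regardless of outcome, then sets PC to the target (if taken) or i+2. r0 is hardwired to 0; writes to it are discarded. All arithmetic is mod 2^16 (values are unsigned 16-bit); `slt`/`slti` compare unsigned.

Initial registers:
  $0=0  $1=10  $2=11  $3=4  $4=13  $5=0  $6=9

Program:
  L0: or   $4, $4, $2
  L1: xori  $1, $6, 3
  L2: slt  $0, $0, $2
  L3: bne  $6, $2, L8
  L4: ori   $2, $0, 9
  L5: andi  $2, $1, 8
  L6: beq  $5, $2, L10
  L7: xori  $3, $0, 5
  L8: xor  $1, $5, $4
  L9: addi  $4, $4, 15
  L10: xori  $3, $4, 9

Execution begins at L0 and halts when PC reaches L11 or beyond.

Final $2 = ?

9

PC=0  or   $4, $4, $2        | $0=0 $1=10 $2=11 $3=4 $4=15 $5=0 $6=9
PC=1  xori  $1, $6, 3        | $0=0 $1=10 $2=11 $3=4 $4=15 $5=0 $6=9
PC=2  slt  $0, $0, $2        | $0=0 $1=10 $2=11 $3=4 $4=15 $5=0 $6=9
PC=3  bne  $6, $2, L8        | $0=0 $1=10 $2=11 $3=4 $4=15 $5=0 $6=9  [TAKEN]
PC=4  ori   $2, $0, 9        | $0=0 $1=10 $2=9 $3=4 $4=15 $5=0 $6=9
PC=8  xor  $1, $5, $4        | $0=0 $1=15 $2=9 $3=4 $4=15 $5=0 $6=9
PC=9  addi  $4, $4, 15       | $0=0 $1=15 $2=9 $3=4 $4=30 $5=0 $6=9
PC=10 xori  $3, $4, 9        | $0=0 $1=15 $2=9 $3=23 $4=30 $5=0 $6=9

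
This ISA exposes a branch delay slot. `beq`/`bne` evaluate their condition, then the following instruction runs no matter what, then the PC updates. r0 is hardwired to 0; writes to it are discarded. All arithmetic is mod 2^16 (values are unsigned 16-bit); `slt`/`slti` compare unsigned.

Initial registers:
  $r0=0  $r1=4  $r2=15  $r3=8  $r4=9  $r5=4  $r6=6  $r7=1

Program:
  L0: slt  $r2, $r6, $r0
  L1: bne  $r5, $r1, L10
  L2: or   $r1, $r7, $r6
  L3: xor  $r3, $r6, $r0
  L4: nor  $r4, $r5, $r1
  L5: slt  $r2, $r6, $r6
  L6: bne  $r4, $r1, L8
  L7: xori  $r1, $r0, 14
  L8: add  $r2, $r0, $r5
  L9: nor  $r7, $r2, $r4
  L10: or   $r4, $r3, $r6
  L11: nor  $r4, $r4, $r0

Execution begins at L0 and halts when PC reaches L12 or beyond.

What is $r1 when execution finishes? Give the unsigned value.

#0 slt  $r2, $r6, $r0 ; 0/4/0/8/9/4/6/1
#1 bne  $r5, $r1, L10 ; 0/4/0/8/9/4/6/1 ; →fallthru
#2 or   $r1, $r7, $r6 ; 0/7/0/8/9/4/6/1
#3 xor  $r3, $r6, $r0 ; 0/7/0/6/9/4/6/1
#4 nor  $r4, $r5, $r1 ; 0/7/0/6/65528/4/6/1
#5 slt  $r2, $r6, $r6 ; 0/7/0/6/65528/4/6/1
#6 bne  $r4, $r1, L8 ; 0/7/0/6/65528/4/6/1 ; →target
#7 xori  $r1, $r0, 14 ; 0/14/0/6/65528/4/6/1
#8 add  $r2, $r0, $r5 ; 0/14/4/6/65528/4/6/1
#9 nor  $r7, $r2, $r4 ; 0/14/4/6/65528/4/6/3
#10 or   $r4, $r3, $r6 ; 0/14/4/6/6/4/6/3
#11 nor  $r4, $r4, $r0 ; 0/14/4/6/65529/4/6/3

14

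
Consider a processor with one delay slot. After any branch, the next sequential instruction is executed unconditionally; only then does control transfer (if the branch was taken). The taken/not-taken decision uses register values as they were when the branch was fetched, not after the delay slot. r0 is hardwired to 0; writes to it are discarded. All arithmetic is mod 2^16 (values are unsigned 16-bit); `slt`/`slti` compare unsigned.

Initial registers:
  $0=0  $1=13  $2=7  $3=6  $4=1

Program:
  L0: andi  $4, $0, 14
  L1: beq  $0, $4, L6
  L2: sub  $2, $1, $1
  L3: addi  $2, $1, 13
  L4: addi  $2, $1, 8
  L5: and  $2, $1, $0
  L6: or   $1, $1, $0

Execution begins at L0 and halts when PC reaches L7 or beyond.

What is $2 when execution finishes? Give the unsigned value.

[0] andi  $4, $0, 14  →  {$0:0, $1:13, $2:7, $3:6, $4:0}
[1] beq  $0, $4, L6  →  {$0:0, $1:13, $2:7, $3:6, $4:0}  ⟨branch taken⟩
[2] sub  $2, $1, $1  →  {$0:0, $1:13, $2:0, $3:6, $4:0}
[6] or   $1, $1, $0  →  {$0:0, $1:13, $2:0, $3:6, $4:0}

0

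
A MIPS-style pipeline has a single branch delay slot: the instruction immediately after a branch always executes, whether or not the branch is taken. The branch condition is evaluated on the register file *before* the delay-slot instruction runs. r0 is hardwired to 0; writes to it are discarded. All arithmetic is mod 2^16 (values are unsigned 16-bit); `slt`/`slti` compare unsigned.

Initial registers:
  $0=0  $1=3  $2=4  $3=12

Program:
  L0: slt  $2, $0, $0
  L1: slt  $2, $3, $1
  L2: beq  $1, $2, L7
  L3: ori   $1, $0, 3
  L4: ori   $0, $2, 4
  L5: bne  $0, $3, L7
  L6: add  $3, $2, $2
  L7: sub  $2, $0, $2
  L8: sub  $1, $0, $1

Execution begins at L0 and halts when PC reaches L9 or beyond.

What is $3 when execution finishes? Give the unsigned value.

0

[0] slt  $2, $0, $0  →  {$0:0, $1:3, $2:0, $3:12}
[1] slt  $2, $3, $1  →  {$0:0, $1:3, $2:0, $3:12}
[2] beq  $1, $2, L7  →  {$0:0, $1:3, $2:0, $3:12}  ⟨branch fallthrough⟩
[3] ori   $1, $0, 3  →  {$0:0, $1:3, $2:0, $3:12}
[4] ori   $0, $2, 4  →  {$0:0, $1:3, $2:0, $3:12}
[5] bne  $0, $3, L7  →  {$0:0, $1:3, $2:0, $3:12}  ⟨branch taken⟩
[6] add  $3, $2, $2  →  {$0:0, $1:3, $2:0, $3:0}
[7] sub  $2, $0, $2  →  {$0:0, $1:3, $2:0, $3:0}
[8] sub  $1, $0, $1  →  {$0:0, $1:65533, $2:0, $3:0}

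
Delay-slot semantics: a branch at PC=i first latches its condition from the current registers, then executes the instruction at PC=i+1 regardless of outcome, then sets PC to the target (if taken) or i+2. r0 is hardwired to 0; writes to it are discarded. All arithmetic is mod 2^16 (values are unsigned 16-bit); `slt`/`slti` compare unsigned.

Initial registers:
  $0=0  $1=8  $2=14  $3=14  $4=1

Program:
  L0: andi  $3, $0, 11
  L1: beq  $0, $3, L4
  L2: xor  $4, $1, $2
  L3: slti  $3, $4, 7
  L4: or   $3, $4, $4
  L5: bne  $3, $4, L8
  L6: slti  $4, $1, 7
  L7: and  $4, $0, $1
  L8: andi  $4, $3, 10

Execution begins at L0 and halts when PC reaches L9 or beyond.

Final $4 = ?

2

[0] andi  $3, $0, 11  →  {$0:0, $1:8, $2:14, $3:0, $4:1}
[1] beq  $0, $3, L4  →  {$0:0, $1:8, $2:14, $3:0, $4:1}  ⟨branch taken⟩
[2] xor  $4, $1, $2  →  {$0:0, $1:8, $2:14, $3:0, $4:6}
[4] or   $3, $4, $4  →  {$0:0, $1:8, $2:14, $3:6, $4:6}
[5] bne  $3, $4, L8  →  {$0:0, $1:8, $2:14, $3:6, $4:6}  ⟨branch fallthrough⟩
[6] slti  $4, $1, 7  →  {$0:0, $1:8, $2:14, $3:6, $4:0}
[7] and  $4, $0, $1  →  {$0:0, $1:8, $2:14, $3:6, $4:0}
[8] andi  $4, $3, 10  →  {$0:0, $1:8, $2:14, $3:6, $4:2}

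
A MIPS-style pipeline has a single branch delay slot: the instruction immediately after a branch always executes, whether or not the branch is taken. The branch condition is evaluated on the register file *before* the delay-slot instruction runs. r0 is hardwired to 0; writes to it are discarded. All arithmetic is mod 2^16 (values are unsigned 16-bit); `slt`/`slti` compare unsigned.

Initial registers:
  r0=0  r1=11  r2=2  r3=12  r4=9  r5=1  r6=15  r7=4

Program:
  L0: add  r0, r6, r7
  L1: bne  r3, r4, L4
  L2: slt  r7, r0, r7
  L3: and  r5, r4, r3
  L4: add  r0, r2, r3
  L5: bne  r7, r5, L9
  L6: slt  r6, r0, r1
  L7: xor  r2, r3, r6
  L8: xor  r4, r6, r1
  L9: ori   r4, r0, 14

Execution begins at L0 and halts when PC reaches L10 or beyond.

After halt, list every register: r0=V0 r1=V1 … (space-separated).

r0=0 r1=11 r2=13 r3=12 r4=14 r5=1 r6=1 r7=1

#0 add  r0, r6, r7 ; 0/11/2/12/9/1/15/4
#1 bne  r3, r4, L4 ; 0/11/2/12/9/1/15/4 ; →target
#2 slt  r7, r0, r7 ; 0/11/2/12/9/1/15/1
#4 add  r0, r2, r3 ; 0/11/2/12/9/1/15/1
#5 bne  r7, r5, L9 ; 0/11/2/12/9/1/15/1 ; →fallthru
#6 slt  r6, r0, r1 ; 0/11/2/12/9/1/1/1
#7 xor  r2, r3, r6 ; 0/11/13/12/9/1/1/1
#8 xor  r4, r6, r1 ; 0/11/13/12/10/1/1/1
#9 ori   r4, r0, 14 ; 0/11/13/12/14/1/1/1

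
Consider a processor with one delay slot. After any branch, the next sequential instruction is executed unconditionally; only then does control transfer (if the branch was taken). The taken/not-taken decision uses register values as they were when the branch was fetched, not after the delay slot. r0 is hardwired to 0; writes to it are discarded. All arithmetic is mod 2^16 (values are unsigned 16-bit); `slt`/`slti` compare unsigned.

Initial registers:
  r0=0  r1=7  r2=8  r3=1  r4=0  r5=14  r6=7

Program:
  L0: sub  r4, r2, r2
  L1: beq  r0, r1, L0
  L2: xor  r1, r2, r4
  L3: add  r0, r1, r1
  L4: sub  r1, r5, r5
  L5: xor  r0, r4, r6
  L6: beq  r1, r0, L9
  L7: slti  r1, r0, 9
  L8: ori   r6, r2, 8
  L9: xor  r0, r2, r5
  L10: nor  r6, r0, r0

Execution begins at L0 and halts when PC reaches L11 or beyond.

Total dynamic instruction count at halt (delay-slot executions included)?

10

  step pc=0: sub  r4, r2, r2  regs=(0,7,8,1,0,14,7)
  step pc=1: beq  r0, r1, L0  cond=F  regs=(0,7,8,1,0,14,7)
  step pc=2: xor  r1, r2, r4  regs=(0,8,8,1,0,14,7)
  step pc=3: add  r0, r1, r1  regs=(0,8,8,1,0,14,7)
  step pc=4: sub  r1, r5, r5  regs=(0,0,8,1,0,14,7)
  step pc=5: xor  r0, r4, r6  regs=(0,0,8,1,0,14,7)
  step pc=6: beq  r1, r0, L9  cond=T  regs=(0,0,8,1,0,14,7)
  step pc=7: slti  r1, r0, 9  regs=(0,1,8,1,0,14,7)
  step pc=9: xor  r0, r2, r5  regs=(0,1,8,1,0,14,7)
  step pc=10: nor  r6, r0, r0  regs=(0,1,8,1,0,14,65535)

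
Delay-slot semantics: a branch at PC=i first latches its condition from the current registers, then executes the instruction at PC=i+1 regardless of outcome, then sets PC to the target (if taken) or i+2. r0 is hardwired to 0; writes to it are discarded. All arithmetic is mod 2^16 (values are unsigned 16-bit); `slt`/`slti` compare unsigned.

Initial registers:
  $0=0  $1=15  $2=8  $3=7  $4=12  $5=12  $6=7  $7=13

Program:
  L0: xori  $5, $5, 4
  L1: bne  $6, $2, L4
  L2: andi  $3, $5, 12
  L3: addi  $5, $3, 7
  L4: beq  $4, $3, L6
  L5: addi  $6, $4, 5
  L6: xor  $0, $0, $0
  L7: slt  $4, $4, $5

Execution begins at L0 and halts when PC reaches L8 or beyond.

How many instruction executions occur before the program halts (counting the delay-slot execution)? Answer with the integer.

  step pc=0: xori  $5, $5, 4  regs=(0,15,8,7,12,8,7,13)
  step pc=1: bne  $6, $2, L4  cond=T  regs=(0,15,8,7,12,8,7,13)
  step pc=2: andi  $3, $5, 12  regs=(0,15,8,8,12,8,7,13)
  step pc=4: beq  $4, $3, L6  cond=F  regs=(0,15,8,8,12,8,7,13)
  step pc=5: addi  $6, $4, 5  regs=(0,15,8,8,12,8,17,13)
  step pc=6: xor  $0, $0, $0  regs=(0,15,8,8,12,8,17,13)
  step pc=7: slt  $4, $4, $5  regs=(0,15,8,8,0,8,17,13)

7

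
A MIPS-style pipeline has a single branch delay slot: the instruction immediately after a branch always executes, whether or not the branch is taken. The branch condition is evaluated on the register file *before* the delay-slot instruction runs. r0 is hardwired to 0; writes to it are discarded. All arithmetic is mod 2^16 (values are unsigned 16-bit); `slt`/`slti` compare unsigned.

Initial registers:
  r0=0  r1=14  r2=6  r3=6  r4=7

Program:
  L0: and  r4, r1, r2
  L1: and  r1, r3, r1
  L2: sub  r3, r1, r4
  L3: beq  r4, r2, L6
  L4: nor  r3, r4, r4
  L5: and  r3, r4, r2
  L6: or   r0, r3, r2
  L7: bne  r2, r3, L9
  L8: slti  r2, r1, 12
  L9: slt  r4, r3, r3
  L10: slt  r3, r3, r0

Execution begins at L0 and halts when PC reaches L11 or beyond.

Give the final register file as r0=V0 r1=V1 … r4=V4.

r0=0 r1=6 r2=1 r3=0 r4=0

PC=0  and  r4, r1, r2        | r0=0 r1=14 r2=6 r3=6 r4=6
PC=1  and  r1, r3, r1        | r0=0 r1=6 r2=6 r3=6 r4=6
PC=2  sub  r3, r1, r4        | r0=0 r1=6 r2=6 r3=0 r4=6
PC=3  beq  r4, r2, L6        | r0=0 r1=6 r2=6 r3=0 r4=6  [TAKEN]
PC=4  nor  r3, r4, r4        | r0=0 r1=6 r2=6 r3=65529 r4=6
PC=6  or   r0, r3, r2        | r0=0 r1=6 r2=6 r3=65529 r4=6
PC=7  bne  r2, r3, L9        | r0=0 r1=6 r2=6 r3=65529 r4=6  [TAKEN]
PC=8  slti  r2, r1, 12       | r0=0 r1=6 r2=1 r3=65529 r4=6
PC=9  slt  r4, r3, r3        | r0=0 r1=6 r2=1 r3=65529 r4=0
PC=10 slt  r3, r3, r0        | r0=0 r1=6 r2=1 r3=0 r4=0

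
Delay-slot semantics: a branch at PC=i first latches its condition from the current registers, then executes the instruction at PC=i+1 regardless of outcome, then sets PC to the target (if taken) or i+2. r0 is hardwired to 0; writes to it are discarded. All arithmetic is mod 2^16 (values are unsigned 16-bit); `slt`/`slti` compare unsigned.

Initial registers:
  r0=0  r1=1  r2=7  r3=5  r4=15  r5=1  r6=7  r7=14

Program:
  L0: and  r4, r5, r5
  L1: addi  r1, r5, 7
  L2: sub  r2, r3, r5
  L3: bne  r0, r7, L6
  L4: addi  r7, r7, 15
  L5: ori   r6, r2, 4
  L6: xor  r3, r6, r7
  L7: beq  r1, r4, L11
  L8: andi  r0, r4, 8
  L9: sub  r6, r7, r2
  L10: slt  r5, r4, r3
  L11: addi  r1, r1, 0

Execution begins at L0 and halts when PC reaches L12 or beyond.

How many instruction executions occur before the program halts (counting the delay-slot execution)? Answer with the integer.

11

  step pc=0: and  r4, r5, r5  regs=(0,1,7,5,1,1,7,14)
  step pc=1: addi  r1, r5, 7  regs=(0,8,7,5,1,1,7,14)
  step pc=2: sub  r2, r3, r5  regs=(0,8,4,5,1,1,7,14)
  step pc=3: bne  r0, r7, L6  cond=T  regs=(0,8,4,5,1,1,7,14)
  step pc=4: addi  r7, r7, 15  regs=(0,8,4,5,1,1,7,29)
  step pc=6: xor  r3, r6, r7  regs=(0,8,4,26,1,1,7,29)
  step pc=7: beq  r1, r4, L11  cond=F  regs=(0,8,4,26,1,1,7,29)
  step pc=8: andi  r0, r4, 8  regs=(0,8,4,26,1,1,7,29)
  step pc=9: sub  r6, r7, r2  regs=(0,8,4,26,1,1,25,29)
  step pc=10: slt  r5, r4, r3  regs=(0,8,4,26,1,1,25,29)
  step pc=11: addi  r1, r1, 0  regs=(0,8,4,26,1,1,25,29)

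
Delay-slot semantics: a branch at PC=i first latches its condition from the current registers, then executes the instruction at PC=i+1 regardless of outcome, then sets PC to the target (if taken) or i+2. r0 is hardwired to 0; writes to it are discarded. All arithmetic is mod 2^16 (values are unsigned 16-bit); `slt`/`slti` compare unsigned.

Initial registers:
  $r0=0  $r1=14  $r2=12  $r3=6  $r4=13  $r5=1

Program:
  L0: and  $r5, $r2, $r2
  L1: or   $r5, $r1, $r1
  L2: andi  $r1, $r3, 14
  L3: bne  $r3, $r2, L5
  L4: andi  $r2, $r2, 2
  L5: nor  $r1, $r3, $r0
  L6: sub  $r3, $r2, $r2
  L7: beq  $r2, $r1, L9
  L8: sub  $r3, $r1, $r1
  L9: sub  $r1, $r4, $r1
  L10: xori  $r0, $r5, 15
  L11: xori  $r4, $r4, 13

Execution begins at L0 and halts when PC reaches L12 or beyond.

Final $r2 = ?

0

PC=0  and  $r5, $r2, $r2     | $r0=0 $r1=14 $r2=12 $r3=6 $r4=13 $r5=12
PC=1  or   $r5, $r1, $r1     | $r0=0 $r1=14 $r2=12 $r3=6 $r4=13 $r5=14
PC=2  andi  $r1, $r3, 14     | $r0=0 $r1=6 $r2=12 $r3=6 $r4=13 $r5=14
PC=3  bne  $r3, $r2, L5      | $r0=0 $r1=6 $r2=12 $r3=6 $r4=13 $r5=14  [TAKEN]
PC=4  andi  $r2, $r2, 2      | $r0=0 $r1=6 $r2=0 $r3=6 $r4=13 $r5=14
PC=5  nor  $r1, $r3, $r0     | $r0=0 $r1=65529 $r2=0 $r3=6 $r4=13 $r5=14
PC=6  sub  $r3, $r2, $r2     | $r0=0 $r1=65529 $r2=0 $r3=0 $r4=13 $r5=14
PC=7  beq  $r2, $r1, L9      | $r0=0 $r1=65529 $r2=0 $r3=0 $r4=13 $r5=14  [not taken]
PC=8  sub  $r3, $r1, $r1     | $r0=0 $r1=65529 $r2=0 $r3=0 $r4=13 $r5=14
PC=9  sub  $r1, $r4, $r1     | $r0=0 $r1=20 $r2=0 $r3=0 $r4=13 $r5=14
PC=10 xori  $r0, $r5, 15     | $r0=0 $r1=20 $r2=0 $r3=0 $r4=13 $r5=14
PC=11 xori  $r4, $r4, 13     | $r0=0 $r1=20 $r2=0 $r3=0 $r4=0 $r5=14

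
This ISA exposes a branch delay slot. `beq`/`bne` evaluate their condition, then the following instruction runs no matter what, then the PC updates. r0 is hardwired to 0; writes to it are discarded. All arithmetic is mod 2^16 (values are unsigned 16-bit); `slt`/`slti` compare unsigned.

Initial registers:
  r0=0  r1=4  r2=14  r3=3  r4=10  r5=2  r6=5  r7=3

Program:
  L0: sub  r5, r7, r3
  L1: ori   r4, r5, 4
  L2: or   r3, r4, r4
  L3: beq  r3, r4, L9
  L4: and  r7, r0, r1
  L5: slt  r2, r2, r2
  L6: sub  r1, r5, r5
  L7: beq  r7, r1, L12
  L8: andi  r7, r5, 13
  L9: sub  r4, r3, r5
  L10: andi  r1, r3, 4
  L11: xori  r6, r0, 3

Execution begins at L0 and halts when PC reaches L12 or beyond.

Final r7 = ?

  step pc=0: sub  r5, r7, r3  regs=(0,4,14,3,10,0,5,3)
  step pc=1: ori   r4, r5, 4  regs=(0,4,14,3,4,0,5,3)
  step pc=2: or   r3, r4, r4  regs=(0,4,14,4,4,0,5,3)
  step pc=3: beq  r3, r4, L9  cond=T  regs=(0,4,14,4,4,0,5,3)
  step pc=4: and  r7, r0, r1  regs=(0,4,14,4,4,0,5,0)
  step pc=9: sub  r4, r3, r5  regs=(0,4,14,4,4,0,5,0)
  step pc=10: andi  r1, r3, 4  regs=(0,4,14,4,4,0,5,0)
  step pc=11: xori  r6, r0, 3  regs=(0,4,14,4,4,0,3,0)

0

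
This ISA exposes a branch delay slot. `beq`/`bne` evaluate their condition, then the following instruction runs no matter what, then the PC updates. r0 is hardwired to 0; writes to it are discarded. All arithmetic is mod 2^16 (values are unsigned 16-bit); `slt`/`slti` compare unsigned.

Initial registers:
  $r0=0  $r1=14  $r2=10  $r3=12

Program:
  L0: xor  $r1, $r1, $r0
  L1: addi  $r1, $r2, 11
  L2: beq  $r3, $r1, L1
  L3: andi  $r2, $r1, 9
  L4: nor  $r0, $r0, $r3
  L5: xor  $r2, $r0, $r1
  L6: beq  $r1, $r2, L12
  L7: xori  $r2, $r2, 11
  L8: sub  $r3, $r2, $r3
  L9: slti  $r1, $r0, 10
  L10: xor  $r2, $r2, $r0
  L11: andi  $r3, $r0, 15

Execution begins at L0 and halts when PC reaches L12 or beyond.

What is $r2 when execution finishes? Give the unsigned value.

30

#0 xor  $r1, $r1, $r0 ; 0/14/10/12
#1 addi  $r1, $r2, 11 ; 0/21/10/12
#2 beq  $r3, $r1, L1 ; 0/21/10/12 ; →fallthru
#3 andi  $r2, $r1, 9 ; 0/21/1/12
#4 nor  $r0, $r0, $r3 ; 0/21/1/12
#5 xor  $r2, $r0, $r1 ; 0/21/21/12
#6 beq  $r1, $r2, L12 ; 0/21/21/12 ; →target
#7 xori  $r2, $r2, 11 ; 0/21/30/12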